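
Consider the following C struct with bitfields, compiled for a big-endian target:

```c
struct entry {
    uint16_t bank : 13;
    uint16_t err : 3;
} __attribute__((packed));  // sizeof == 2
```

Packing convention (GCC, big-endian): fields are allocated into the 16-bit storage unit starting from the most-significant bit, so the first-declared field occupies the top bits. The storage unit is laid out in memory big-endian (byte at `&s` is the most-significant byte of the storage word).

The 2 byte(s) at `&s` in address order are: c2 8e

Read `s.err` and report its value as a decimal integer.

[0]=0xc2 [1]=0x8e (big-endian) → word 0xc28e
bank [3+:13] = (word>>3) & 0x1fff = 6225
err [0+:3] = (word>>0) & 0x7 = 6  ←

6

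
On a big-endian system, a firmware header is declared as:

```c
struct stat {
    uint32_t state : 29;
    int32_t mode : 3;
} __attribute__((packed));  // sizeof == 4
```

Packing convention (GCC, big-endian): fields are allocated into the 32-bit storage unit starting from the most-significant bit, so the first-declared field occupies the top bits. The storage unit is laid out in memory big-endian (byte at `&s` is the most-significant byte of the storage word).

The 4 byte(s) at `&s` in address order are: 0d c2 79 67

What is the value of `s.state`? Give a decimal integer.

28856108

[0]=0x0d [1]=0xc2 [2]=0x79 [3]=0x67 (big-endian) → word 0x0dc27967
state [3+:29] = (word>>3) & 0x1fffffff = 28856108  ←
mode [0+:3] = (word>>0) & 0x7 = 7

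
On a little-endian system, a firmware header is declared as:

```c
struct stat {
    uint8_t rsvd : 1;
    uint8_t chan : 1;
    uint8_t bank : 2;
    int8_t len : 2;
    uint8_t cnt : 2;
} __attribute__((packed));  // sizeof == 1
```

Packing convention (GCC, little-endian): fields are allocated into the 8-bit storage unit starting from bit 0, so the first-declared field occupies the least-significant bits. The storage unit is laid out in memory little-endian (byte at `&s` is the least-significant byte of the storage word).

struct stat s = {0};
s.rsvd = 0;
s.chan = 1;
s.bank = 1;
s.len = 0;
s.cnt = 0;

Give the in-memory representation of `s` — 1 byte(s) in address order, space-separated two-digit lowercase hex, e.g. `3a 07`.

06

rsvd (1b) val=0 bits=0x0 at bit 0: 0x00
chan (1b) val=1 bits=0x1 at bit 1: 0x02
bank (2b) val=1 bits=0x1 at bit 2: 0x06
len (2b) val=0 bits=0x0 at bit 4: 0x06
cnt (2b) val=0 bits=0x0 at bit 6: 0x06
word = 0x06 → little-endian bytes:
  [0]=0x06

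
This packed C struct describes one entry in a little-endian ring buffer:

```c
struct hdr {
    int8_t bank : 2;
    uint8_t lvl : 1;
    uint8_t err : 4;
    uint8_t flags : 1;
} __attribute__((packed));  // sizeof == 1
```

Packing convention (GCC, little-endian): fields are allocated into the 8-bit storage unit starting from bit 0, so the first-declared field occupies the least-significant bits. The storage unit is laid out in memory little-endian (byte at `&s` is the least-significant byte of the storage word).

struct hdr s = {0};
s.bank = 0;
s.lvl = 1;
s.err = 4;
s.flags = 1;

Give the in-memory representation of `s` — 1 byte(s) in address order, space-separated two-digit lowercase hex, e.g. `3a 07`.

bank:2 = 0 → 0x0 << 0 → word 0x00
lvl:1 = 1 → 0x1 << 2 → word 0x04
err:4 = 4 → 0x4 << 3 → word 0x24
flags:1 = 1 → 0x1 << 7 → word 0xa4
word = 0xa4 → little-endian bytes:
  [0]=0xa4

a4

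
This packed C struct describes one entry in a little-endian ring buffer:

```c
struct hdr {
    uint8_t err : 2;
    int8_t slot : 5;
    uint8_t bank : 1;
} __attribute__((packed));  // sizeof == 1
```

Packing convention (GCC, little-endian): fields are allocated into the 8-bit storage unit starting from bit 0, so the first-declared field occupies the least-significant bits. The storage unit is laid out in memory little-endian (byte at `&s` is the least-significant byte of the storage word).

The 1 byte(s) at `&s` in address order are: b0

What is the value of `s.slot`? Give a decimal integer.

12

[0]=0xb0 (little-endian) → word 0xb0
err [0+:2] = (word>>0) & 0x3 = 0
slot [2+:5] = (word>>2) & 0x1f = 12  ←
bank [7+:1] = (word>>7) & 0x1 = 1
slot signed 5b, MSB=0: value = 12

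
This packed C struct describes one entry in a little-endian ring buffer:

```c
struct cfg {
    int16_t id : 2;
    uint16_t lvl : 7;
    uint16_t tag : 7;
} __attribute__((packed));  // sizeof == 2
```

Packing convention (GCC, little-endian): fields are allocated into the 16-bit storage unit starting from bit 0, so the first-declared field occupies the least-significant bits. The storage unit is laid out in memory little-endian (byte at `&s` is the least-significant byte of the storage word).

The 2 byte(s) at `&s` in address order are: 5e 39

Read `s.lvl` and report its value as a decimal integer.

[0]=0x5e [1]=0x39 (little-endian) → word 0x395e
id [0+:2] = (word>>0) & 0x3 = 2
lvl [2+:7] = (word>>2) & 0x7f = 87  ←
tag [9+:7] = (word>>9) & 0x7f = 28

87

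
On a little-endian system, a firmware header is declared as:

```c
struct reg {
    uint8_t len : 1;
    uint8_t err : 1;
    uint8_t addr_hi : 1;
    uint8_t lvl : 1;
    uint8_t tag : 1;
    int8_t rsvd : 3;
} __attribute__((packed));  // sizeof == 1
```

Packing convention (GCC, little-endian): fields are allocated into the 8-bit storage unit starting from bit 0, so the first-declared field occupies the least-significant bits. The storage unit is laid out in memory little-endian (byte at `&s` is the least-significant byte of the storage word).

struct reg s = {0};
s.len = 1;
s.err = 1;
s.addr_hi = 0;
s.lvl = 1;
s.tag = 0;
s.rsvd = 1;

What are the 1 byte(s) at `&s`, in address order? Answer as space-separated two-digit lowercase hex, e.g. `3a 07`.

len:1 = 1 → 0x1 << 0 → word 0x01
err:1 = 1 → 0x1 << 1 → word 0x03
addr_hi:1 = 0 → 0x0 << 2 → word 0x03
lvl:1 = 1 → 0x1 << 3 → word 0x0b
tag:1 = 0 → 0x0 << 4 → word 0x0b
rsvd:3 = 1 → 0x1 << 5 → word 0x2b
word = 0x2b → little-endian bytes:
  [0]=0x2b

2b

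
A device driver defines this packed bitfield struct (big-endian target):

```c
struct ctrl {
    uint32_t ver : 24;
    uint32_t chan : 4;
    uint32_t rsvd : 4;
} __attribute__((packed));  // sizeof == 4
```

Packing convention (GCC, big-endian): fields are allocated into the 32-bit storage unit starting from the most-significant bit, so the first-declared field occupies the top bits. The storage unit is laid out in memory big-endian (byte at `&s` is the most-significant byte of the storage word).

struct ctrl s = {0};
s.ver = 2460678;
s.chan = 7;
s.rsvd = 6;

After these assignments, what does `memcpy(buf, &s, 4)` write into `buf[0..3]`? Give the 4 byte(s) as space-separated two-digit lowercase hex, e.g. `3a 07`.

25 8c 06 76

ver:24 = 2460678 → 0x258c06 << 8 → word 0x258c0600
chan:4 = 7 → 0x7 << 4 → word 0x258c0670
rsvd:4 = 6 → 0x6 << 0 → word 0x258c0676
word = 0x258c0676 → big-endian bytes:
  [0]=0x25  [1]=0x8c  [2]=0x06  [3]=0x76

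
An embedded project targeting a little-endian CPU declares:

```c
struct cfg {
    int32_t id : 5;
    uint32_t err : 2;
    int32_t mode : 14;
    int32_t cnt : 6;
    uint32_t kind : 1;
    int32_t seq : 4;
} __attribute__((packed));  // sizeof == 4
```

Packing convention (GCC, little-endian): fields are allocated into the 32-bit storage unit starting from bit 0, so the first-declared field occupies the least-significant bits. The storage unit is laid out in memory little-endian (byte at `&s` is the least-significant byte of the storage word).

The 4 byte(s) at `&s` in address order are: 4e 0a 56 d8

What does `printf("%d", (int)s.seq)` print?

[0]=0x4e [1]=0x0a [2]=0x56 [3]=0xd8 (little-endian) → word 0xd8560a4e
id [0+:5] = (word>>0) & 0x1f = 14
err [5+:2] = (word>>5) & 0x3 = 2
mode [7+:14] = (word>>7) & 0x3fff = 11284
cnt [21+:6] = (word>>21) & 0x3f = 2
kind [27+:1] = (word>>27) & 0x1 = 1
seq [28+:4] = (word>>28) & 0xf = 13  ←
seq signed 4b, MSB=1: 13 - 16 = -3

-3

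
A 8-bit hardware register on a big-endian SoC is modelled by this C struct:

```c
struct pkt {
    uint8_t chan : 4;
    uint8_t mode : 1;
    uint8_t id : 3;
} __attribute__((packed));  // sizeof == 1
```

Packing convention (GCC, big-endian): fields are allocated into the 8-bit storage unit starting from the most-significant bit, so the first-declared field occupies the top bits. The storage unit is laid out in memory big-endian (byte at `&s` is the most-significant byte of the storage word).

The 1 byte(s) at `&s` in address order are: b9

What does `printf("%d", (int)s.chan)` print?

[0]=0xb9 (big-endian) → word 0xb9
chan:4 @ bit 4 → (0xb9>>4)&0xf = 0xb  ←
mode:1 @ bit 3 → (0xb9>>3)&0x1 = 0x1
id:3 @ bit 0 → (0xb9>>0)&0x7 = 0x1

11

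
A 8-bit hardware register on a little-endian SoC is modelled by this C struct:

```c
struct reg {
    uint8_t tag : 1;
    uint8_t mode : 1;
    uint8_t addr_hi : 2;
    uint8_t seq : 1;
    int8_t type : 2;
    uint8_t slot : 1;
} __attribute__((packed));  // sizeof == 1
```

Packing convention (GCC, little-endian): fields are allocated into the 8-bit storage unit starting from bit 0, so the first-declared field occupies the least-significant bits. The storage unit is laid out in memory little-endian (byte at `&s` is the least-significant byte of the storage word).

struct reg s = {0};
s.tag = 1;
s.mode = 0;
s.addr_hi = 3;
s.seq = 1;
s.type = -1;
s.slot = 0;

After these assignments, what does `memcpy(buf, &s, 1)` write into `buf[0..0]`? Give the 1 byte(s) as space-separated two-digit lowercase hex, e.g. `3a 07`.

7d

tag:1 = 1 → 0x1 << 0 → word 0x01
mode:1 = 0 → 0x0 << 1 → word 0x01
addr_hi:2 = 3 → 0x3 << 2 → word 0x0d
seq:1 = 1 → 0x1 << 4 → word 0x1d
type:2 = -1 → 0x3 << 5 → word 0x7d
slot:1 = 0 → 0x0 << 7 → word 0x7d
word = 0x7d → little-endian bytes:
  [0]=0x7d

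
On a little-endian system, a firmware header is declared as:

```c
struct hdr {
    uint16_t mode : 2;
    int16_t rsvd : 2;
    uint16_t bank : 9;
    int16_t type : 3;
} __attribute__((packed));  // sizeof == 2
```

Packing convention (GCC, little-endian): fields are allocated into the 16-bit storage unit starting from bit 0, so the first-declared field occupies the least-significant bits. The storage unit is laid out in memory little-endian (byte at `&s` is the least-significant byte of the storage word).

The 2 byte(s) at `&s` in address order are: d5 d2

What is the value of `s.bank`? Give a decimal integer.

[0]=0xd5 [1]=0xd2 (little-endian) → word 0xd2d5
mode [0+:2] = (word>>0) & 0x3 = 1
rsvd [2+:2] = (word>>2) & 0x3 = 1
bank [4+:9] = (word>>4) & 0x1ff = 301  ←
type [13+:3] = (word>>13) & 0x7 = 6

301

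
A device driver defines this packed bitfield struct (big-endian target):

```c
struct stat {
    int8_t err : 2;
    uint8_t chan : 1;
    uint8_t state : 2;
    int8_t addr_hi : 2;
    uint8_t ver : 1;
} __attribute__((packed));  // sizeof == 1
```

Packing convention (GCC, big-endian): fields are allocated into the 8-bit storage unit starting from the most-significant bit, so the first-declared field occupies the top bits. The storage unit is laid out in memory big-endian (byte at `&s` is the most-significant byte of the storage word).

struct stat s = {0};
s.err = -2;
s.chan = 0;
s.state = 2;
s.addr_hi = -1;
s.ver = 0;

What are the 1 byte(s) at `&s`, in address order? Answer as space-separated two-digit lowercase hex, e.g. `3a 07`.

err:2 = -2 → 0x2 << 6 → word 0x80
chan:1 = 0 → 0x0 << 5 → word 0x80
state:2 = 2 → 0x2 << 3 → word 0x90
addr_hi:2 = -1 → 0x3 << 1 → word 0x96
ver:1 = 0 → 0x0 << 0 → word 0x96
word = 0x96 → big-endian bytes:
  [0]=0x96

96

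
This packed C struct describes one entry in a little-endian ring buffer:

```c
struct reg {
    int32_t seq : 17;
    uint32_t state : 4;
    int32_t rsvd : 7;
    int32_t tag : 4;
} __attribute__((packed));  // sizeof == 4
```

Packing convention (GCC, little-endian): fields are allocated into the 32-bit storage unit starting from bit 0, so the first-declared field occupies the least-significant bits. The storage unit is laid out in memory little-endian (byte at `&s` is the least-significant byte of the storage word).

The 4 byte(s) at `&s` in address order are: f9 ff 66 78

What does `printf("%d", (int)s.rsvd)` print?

-61

[0]=0xf9 [1]=0xff [2]=0x66 [3]=0x78 (little-endian) → word 0x7866fff9
seq:17 @ bit 0 → (0x7866fff9>>0)&0x1ffff = 0xfff9
state:4 @ bit 17 → (0x7866fff9>>17)&0xf = 0x3
rsvd:7 @ bit 21 → (0x7866fff9>>21)&0x7f = 0x43  ←
tag:4 @ bit 28 → (0x7866fff9>>28)&0xf = 0x7
rsvd signed 7b, MSB=1: 67 - 128 = -61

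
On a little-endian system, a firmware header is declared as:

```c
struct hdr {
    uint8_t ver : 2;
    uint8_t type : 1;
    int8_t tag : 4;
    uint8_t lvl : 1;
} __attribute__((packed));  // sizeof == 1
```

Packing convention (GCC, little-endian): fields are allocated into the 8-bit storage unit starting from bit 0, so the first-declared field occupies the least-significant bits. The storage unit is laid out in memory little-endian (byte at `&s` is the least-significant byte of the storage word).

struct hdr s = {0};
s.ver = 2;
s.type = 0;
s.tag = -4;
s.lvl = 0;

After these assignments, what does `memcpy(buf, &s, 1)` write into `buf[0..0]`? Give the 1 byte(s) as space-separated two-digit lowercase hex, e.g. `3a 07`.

62

ver (2b) val=2 bits=0x2 at bit 0: 0x02
type (1b) val=0 bits=0x0 at bit 2: 0x02
tag (4b) val=-4 bits=0xc at bit 3: 0x62
lvl (1b) val=0 bits=0x0 at bit 7: 0x62
word = 0x62 → little-endian bytes:
  [0]=0x62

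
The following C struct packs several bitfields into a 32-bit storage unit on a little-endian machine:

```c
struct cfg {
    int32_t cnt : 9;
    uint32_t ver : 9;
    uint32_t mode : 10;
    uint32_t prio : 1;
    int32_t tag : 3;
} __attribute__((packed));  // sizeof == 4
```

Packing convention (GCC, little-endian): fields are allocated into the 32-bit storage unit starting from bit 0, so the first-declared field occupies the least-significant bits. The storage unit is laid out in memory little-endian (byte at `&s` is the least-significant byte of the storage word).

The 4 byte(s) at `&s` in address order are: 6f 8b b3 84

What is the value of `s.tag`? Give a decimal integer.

[0]=0x6f [1]=0x8b [2]=0xb3 [3]=0x84 (little-endian) → word 0x84b38b6f
cnt:9 @ bit 0 → (0x84b38b6f>>0)&0x1ff = 0x16f
ver:9 @ bit 9 → (0x84b38b6f>>9)&0x1ff = 0x1c5
mode:10 @ bit 18 → (0x84b38b6f>>18)&0x3ff = 0x12c
prio:1 @ bit 28 → (0x84b38b6f>>28)&0x1 = 0x0
tag:3 @ bit 29 → (0x84b38b6f>>29)&0x7 = 0x4  ←
tag signed 3b, MSB=1: 4 - 8 = -4

-4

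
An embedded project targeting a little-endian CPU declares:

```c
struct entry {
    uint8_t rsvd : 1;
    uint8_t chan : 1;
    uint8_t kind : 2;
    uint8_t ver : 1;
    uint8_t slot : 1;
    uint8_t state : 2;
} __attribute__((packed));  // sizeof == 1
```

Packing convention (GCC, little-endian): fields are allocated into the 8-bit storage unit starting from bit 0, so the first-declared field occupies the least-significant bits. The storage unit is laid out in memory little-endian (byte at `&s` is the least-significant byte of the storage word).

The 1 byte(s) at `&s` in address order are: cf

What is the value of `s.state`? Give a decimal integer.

3

[0]=0xcf (little-endian) → word 0xcf
rsvd:1 @ bit 0 → (0xcf>>0)&0x1 = 0x1
chan:1 @ bit 1 → (0xcf>>1)&0x1 = 0x1
kind:2 @ bit 2 → (0xcf>>2)&0x3 = 0x3
ver:1 @ bit 4 → (0xcf>>4)&0x1 = 0x0
slot:1 @ bit 5 → (0xcf>>5)&0x1 = 0x0
state:2 @ bit 6 → (0xcf>>6)&0x3 = 0x3  ←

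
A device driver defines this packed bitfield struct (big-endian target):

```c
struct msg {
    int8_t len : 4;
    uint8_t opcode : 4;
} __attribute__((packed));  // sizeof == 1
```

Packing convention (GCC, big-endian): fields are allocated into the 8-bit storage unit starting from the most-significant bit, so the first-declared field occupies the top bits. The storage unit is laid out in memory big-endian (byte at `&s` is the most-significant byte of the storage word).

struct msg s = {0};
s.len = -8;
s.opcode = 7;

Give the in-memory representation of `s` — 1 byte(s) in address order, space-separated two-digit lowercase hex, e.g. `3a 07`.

87

len:4 = -8 → 0x8 << 4 → word 0x80
opcode:4 = 7 → 0x7 << 0 → word 0x87
word = 0x87 → big-endian bytes:
  [0]=0x87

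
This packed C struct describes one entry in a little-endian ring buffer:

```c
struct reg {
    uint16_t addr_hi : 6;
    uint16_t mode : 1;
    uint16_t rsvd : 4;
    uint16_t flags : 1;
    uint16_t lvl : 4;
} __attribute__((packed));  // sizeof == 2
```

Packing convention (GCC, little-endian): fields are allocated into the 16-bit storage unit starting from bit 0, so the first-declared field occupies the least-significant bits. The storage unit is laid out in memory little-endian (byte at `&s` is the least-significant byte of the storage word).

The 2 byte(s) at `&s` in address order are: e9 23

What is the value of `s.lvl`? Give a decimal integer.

[0]=0xe9 [1]=0x23 (little-endian) → word 0x23e9
addr_hi [0+:6] = (word>>0) & 0x3f = 41
mode [6+:1] = (word>>6) & 0x1 = 1
rsvd [7+:4] = (word>>7) & 0xf = 7
flags [11+:1] = (word>>11) & 0x1 = 0
lvl [12+:4] = (word>>12) & 0xf = 2  ←

2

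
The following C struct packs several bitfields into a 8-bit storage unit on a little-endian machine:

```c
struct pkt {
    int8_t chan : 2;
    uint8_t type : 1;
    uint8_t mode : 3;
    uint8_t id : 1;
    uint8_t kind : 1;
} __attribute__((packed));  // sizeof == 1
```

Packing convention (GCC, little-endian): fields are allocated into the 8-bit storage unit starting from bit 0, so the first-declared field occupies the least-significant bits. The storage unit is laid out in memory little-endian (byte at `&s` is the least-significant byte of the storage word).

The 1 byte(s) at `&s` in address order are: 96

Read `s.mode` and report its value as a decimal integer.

[0]=0x96 (little-endian) → word 0x96
chan:2 @ bit 0 → (0x96>>0)&0x3 = 0x2
type:1 @ bit 2 → (0x96>>2)&0x1 = 0x1
mode:3 @ bit 3 → (0x96>>3)&0x7 = 0x2  ←
id:1 @ bit 6 → (0x96>>6)&0x1 = 0x0
kind:1 @ bit 7 → (0x96>>7)&0x1 = 0x1

2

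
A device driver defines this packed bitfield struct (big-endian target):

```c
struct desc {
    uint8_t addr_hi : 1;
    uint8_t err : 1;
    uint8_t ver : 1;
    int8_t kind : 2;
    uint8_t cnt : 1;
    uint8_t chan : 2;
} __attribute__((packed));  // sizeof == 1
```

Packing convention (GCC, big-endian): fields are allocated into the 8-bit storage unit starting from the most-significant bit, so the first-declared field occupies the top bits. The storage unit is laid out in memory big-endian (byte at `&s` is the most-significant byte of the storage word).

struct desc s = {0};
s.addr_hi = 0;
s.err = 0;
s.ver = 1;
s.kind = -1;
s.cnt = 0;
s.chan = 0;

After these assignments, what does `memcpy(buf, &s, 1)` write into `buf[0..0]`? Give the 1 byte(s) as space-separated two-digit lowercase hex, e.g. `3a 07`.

addr_hi (1b) val=0 bits=0x0 at bit 7: 0x00
err (1b) val=0 bits=0x0 at bit 6: 0x00
ver (1b) val=1 bits=0x1 at bit 5: 0x20
kind (2b) val=-1 bits=0x3 at bit 3: 0x38
cnt (1b) val=0 bits=0x0 at bit 2: 0x38
chan (2b) val=0 bits=0x0 at bit 0: 0x38
word = 0x38 → big-endian bytes:
  [0]=0x38

38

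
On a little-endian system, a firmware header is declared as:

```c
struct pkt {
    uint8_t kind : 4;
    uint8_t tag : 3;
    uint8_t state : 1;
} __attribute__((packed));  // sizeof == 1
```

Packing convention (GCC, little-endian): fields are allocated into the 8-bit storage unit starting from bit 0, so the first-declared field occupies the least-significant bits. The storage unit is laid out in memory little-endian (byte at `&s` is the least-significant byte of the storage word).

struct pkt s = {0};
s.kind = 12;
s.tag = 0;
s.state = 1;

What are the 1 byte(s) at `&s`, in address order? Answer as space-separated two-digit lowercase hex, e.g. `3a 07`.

[0+:4] kind=12 & 0xf = 0xc; word=0x0c
[4+:3] tag=0 & 0x7 = 0x0; word=0x0c
[7+:1] state=1 & 0x1 = 0x1; word=0x8c
word = 0x8c → little-endian bytes:
  [0]=0x8c

8c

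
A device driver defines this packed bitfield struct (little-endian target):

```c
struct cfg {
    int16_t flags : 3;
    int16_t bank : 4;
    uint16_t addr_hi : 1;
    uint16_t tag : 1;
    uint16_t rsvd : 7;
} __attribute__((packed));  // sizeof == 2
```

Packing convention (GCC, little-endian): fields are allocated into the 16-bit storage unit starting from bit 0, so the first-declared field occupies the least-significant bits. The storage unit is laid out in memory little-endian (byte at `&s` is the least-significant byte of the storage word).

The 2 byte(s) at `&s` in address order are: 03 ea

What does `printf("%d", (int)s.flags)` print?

3

[0]=0x03 [1]=0xea (little-endian) → word 0xea03
flags:3 @ bit 0 → (0xea03>>0)&0x7 = 0x3  ←
bank:4 @ bit 3 → (0xea03>>3)&0xf = 0x0
addr_hi:1 @ bit 7 → (0xea03>>7)&0x1 = 0x0
tag:1 @ bit 8 → (0xea03>>8)&0x1 = 0x0
rsvd:7 @ bit 9 → (0xea03>>9)&0x7f = 0x75
flags signed 3b, MSB=0: value = 3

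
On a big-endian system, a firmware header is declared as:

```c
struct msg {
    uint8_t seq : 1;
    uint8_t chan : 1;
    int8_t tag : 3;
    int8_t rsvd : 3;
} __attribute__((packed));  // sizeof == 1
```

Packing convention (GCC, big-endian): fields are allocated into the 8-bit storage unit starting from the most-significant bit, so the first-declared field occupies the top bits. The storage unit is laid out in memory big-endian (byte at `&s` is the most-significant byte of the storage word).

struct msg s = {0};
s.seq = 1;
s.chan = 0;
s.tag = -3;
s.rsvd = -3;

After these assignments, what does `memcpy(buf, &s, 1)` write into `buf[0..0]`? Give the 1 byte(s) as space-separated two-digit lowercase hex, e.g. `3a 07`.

seq (1b) val=1 bits=0x1 at bit 7: 0x80
chan (1b) val=0 bits=0x0 at bit 6: 0x80
tag (3b) val=-3 bits=0x5 at bit 3: 0xa8
rsvd (3b) val=-3 bits=0x5 at bit 0: 0xad
word = 0xad → big-endian bytes:
  [0]=0xad

ad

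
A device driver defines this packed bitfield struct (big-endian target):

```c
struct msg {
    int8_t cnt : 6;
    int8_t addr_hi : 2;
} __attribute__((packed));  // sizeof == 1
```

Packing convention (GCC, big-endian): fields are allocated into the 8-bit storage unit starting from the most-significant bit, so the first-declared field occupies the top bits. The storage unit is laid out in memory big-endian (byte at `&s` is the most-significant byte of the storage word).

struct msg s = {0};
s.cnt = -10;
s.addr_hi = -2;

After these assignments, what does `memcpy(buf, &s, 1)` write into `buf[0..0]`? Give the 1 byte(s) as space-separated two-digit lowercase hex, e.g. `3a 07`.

da

[2+:6] cnt=-10 & 0x3f = 0x36; word=0xd8
[0+:2] addr_hi=-2 & 0x3 = 0x2; word=0xda
word = 0xda → big-endian bytes:
  [0]=0xda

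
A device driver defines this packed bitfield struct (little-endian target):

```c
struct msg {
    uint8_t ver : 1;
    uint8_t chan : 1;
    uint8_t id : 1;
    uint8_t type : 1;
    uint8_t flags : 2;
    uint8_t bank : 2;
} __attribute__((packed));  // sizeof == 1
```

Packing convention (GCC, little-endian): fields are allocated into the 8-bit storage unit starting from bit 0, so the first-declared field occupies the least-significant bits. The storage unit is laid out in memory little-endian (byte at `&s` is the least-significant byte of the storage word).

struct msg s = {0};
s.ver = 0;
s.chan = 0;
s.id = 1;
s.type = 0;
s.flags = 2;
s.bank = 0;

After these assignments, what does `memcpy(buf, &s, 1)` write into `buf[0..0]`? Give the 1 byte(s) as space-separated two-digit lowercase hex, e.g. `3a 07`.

[0+:1] ver=0 & 0x1 = 0x0; word=0x00
[1+:1] chan=0 & 0x1 = 0x0; word=0x00
[2+:1] id=1 & 0x1 = 0x1; word=0x04
[3+:1] type=0 & 0x1 = 0x0; word=0x04
[4+:2] flags=2 & 0x3 = 0x2; word=0x24
[6+:2] bank=0 & 0x3 = 0x0; word=0x24
word = 0x24 → little-endian bytes:
  [0]=0x24

24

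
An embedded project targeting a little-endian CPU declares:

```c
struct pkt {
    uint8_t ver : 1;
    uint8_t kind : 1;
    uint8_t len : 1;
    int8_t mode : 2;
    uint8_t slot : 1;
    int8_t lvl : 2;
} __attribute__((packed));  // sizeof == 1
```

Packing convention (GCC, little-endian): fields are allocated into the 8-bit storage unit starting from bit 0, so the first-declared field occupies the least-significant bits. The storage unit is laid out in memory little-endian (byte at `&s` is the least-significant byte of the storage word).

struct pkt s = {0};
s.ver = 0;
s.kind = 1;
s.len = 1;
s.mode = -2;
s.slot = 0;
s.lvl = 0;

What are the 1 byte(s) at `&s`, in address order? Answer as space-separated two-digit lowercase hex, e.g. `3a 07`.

16

ver (1b) val=0 bits=0x0 at bit 0: 0x00
kind (1b) val=1 bits=0x1 at bit 1: 0x02
len (1b) val=1 bits=0x1 at bit 2: 0x06
mode (2b) val=-2 bits=0x2 at bit 3: 0x16
slot (1b) val=0 bits=0x0 at bit 5: 0x16
lvl (2b) val=0 bits=0x0 at bit 6: 0x16
word = 0x16 → little-endian bytes:
  [0]=0x16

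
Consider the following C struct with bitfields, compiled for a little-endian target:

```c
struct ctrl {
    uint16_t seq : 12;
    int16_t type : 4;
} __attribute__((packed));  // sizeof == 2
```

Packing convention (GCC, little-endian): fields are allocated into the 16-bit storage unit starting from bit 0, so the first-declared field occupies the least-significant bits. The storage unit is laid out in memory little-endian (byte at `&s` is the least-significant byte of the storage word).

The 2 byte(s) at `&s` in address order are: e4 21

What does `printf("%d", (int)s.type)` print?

2

[0]=0xe4 [1]=0x21 (little-endian) → word 0x21e4
seq:12 @ bit 0 → (0x21e4>>0)&0xfff = 0x1e4
type:4 @ bit 12 → (0x21e4>>12)&0xf = 0x2  ←
type signed 4b, MSB=0: value = 2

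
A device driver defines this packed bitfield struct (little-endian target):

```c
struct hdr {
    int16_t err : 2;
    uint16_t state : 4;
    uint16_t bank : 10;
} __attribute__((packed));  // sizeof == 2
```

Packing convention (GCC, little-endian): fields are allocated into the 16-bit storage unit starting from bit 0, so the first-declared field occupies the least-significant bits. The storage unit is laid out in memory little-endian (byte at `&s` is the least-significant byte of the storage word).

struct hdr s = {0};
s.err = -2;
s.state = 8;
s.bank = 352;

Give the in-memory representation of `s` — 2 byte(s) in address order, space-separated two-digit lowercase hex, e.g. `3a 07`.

22 58

[0+:2] err=-2 & 0x3 = 0x2; word=0x0002
[2+:4] state=8 & 0xf = 0x8; word=0x0022
[6+:10] bank=352 & 0x3ff = 0x160; word=0x5822
word = 0x5822 → little-endian bytes:
  [0]=0x22  [1]=0x58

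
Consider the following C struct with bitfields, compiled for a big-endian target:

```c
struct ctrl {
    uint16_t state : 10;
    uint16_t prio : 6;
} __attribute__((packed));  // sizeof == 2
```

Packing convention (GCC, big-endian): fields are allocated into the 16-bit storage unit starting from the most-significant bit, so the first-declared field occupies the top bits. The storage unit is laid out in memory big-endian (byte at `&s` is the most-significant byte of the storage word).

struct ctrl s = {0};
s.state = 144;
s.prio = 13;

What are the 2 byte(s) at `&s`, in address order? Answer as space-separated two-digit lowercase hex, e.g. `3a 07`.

24 0d

state (10b) val=144 bits=0x90 at bit 6: 0x2400
prio (6b) val=13 bits=0xd at bit 0: 0x240d
word = 0x240d → big-endian bytes:
  [0]=0x24  [1]=0x0d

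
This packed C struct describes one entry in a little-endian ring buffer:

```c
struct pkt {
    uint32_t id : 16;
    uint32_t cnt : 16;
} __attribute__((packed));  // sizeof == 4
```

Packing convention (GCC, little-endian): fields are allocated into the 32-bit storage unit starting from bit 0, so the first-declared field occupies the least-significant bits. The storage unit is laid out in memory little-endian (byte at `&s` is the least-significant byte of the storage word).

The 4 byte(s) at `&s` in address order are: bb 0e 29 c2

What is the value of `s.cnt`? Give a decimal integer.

[0]=0xbb [1]=0x0e [2]=0x29 [3]=0xc2 (little-endian) → word 0xc2290ebb
id [0+:16] = (word>>0) & 0xffff = 3771
cnt [16+:16] = (word>>16) & 0xffff = 49705  ←

49705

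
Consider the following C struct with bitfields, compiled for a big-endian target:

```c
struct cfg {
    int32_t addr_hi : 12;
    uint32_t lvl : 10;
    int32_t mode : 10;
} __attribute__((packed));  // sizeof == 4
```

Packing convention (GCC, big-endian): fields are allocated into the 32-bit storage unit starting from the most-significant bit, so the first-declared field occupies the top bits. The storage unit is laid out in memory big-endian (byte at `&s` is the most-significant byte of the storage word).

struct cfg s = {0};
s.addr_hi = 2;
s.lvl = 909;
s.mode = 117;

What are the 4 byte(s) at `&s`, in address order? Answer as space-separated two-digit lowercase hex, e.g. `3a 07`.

00 2e 34 75

addr_hi:12 = 2 → 0x2 << 20 → word 0x00200000
lvl:10 = 909 → 0x38d << 10 → word 0x002e3400
mode:10 = 117 → 0x75 << 0 → word 0x002e3475
word = 0x002e3475 → big-endian bytes:
  [0]=0x00  [1]=0x2e  [2]=0x34  [3]=0x75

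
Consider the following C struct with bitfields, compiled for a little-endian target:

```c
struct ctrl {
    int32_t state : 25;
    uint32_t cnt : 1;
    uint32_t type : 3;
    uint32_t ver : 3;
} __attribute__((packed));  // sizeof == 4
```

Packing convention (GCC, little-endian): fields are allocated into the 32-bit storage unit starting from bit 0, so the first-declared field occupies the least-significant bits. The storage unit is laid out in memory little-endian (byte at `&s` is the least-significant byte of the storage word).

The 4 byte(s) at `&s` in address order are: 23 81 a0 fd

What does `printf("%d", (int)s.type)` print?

[0]=0x23 [1]=0x81 [2]=0xa0 [3]=0xfd (little-endian) → word 0xfda08123
state [0+:25] = (word>>0) & 0x1ffffff = 27296035
cnt [25+:1] = (word>>25) & 0x1 = 0
type [26+:3] = (word>>26) & 0x7 = 7  ←
ver [29+:3] = (word>>29) & 0x7 = 7

7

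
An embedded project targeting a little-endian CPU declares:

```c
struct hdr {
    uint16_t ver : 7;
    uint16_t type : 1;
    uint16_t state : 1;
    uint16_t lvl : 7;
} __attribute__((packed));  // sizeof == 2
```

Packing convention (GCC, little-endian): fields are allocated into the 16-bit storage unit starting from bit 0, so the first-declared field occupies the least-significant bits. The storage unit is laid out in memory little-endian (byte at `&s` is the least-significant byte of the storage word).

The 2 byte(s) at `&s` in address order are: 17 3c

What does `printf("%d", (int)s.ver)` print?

[0]=0x17 [1]=0x3c (little-endian) → word 0x3c17
ver:7 @ bit 0 → (0x3c17>>0)&0x7f = 0x17  ←
type:1 @ bit 7 → (0x3c17>>7)&0x1 = 0x0
state:1 @ bit 8 → (0x3c17>>8)&0x1 = 0x0
lvl:7 @ bit 9 → (0x3c17>>9)&0x7f = 0x1e

23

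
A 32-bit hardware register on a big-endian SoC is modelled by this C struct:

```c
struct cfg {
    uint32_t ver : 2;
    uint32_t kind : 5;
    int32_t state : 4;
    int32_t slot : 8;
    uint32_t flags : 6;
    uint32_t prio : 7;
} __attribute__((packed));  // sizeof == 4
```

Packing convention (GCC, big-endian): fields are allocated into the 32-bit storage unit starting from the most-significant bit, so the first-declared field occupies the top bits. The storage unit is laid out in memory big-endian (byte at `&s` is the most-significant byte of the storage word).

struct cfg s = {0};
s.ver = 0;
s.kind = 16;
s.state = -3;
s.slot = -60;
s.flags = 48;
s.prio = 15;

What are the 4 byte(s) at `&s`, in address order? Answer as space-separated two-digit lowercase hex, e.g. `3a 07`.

21 b8 98 0f

ver (2b) val=0 bits=0x0 at bit 30: 0x00000000
kind (5b) val=16 bits=0x10 at bit 25: 0x20000000
state (4b) val=-3 bits=0xd at bit 21: 0x21a00000
slot (8b) val=-60 bits=0xc4 at bit 13: 0x21b88000
flags (6b) val=48 bits=0x30 at bit 7: 0x21b89800
prio (7b) val=15 bits=0xf at bit 0: 0x21b8980f
word = 0x21b8980f → big-endian bytes:
  [0]=0x21  [1]=0xb8  [2]=0x98  [3]=0x0f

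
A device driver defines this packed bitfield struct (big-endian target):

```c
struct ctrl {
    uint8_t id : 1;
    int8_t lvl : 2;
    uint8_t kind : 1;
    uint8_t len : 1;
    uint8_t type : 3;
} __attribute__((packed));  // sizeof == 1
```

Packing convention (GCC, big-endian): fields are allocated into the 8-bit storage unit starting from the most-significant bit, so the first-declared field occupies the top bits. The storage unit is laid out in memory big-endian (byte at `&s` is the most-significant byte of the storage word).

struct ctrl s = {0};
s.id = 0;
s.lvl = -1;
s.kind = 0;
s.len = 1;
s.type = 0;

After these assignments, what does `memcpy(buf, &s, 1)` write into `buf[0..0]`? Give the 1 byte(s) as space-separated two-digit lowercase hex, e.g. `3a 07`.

68

id (1b) val=0 bits=0x0 at bit 7: 0x00
lvl (2b) val=-1 bits=0x3 at bit 5: 0x60
kind (1b) val=0 bits=0x0 at bit 4: 0x60
len (1b) val=1 bits=0x1 at bit 3: 0x68
type (3b) val=0 bits=0x0 at bit 0: 0x68
word = 0x68 → big-endian bytes:
  [0]=0x68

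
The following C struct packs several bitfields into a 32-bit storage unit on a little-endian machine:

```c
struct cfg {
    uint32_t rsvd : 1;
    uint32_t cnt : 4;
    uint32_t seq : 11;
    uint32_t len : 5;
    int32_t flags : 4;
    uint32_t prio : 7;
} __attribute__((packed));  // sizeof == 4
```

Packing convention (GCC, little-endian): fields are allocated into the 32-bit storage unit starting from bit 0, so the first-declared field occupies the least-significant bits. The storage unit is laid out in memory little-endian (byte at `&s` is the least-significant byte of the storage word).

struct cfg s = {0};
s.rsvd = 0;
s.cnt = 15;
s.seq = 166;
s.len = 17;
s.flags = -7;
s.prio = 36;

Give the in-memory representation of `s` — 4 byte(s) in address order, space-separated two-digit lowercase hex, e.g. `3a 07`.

de 14 31 49

[0+:1] rsvd=0 & 0x1 = 0x0; word=0x00000000
[1+:4] cnt=15 & 0xf = 0xf; word=0x0000001e
[5+:11] seq=166 & 0x7ff = 0xa6; word=0x000014de
[16+:5] len=17 & 0x1f = 0x11; word=0x001114de
[21+:4] flags=-7 & 0xf = 0x9; word=0x013114de
[25+:7] prio=36 & 0x7f = 0x24; word=0x493114de
word = 0x493114de → little-endian bytes:
  [0]=0xde  [1]=0x14  [2]=0x31  [3]=0x49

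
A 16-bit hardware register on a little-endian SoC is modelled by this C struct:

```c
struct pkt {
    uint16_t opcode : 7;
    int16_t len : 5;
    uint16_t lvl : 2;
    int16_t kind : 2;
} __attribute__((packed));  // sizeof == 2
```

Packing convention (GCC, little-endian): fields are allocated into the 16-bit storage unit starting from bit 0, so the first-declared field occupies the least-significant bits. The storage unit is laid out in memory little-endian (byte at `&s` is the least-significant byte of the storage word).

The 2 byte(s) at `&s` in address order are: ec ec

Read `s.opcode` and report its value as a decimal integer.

[0]=0xec [1]=0xec (little-endian) → word 0xecec
opcode [0+:7] = (word>>0) & 0x7f = 108  ←
len [7+:5] = (word>>7) & 0x1f = 25
lvl [12+:2] = (word>>12) & 0x3 = 2
kind [14+:2] = (word>>14) & 0x3 = 3

108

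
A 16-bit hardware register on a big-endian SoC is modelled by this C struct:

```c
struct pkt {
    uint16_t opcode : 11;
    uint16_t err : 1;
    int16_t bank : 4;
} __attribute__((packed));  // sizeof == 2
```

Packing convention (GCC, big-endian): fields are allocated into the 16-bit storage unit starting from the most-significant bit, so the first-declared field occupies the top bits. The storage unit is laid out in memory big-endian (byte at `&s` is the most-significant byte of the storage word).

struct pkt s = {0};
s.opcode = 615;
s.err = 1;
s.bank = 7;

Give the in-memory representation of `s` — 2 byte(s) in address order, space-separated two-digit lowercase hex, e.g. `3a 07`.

opcode (11b) val=615 bits=0x267 at bit 5: 0x4ce0
err (1b) val=1 bits=0x1 at bit 4: 0x4cf0
bank (4b) val=7 bits=0x7 at bit 0: 0x4cf7
word = 0x4cf7 → big-endian bytes:
  [0]=0x4c  [1]=0xf7

4c f7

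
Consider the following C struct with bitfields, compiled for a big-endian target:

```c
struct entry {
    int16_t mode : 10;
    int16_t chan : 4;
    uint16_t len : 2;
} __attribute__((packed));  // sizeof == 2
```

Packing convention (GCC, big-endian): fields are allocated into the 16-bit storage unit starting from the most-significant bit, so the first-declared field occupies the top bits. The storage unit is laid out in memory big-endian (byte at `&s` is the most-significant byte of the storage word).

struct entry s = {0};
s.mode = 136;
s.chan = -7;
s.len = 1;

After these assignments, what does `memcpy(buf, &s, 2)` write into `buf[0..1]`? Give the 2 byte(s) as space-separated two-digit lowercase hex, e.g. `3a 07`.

mode:10 = 136 → 0x88 << 6 → word 0x2200
chan:4 = -7 → 0x9 << 2 → word 0x2224
len:2 = 1 → 0x1 << 0 → word 0x2225
word = 0x2225 → big-endian bytes:
  [0]=0x22  [1]=0x25

22 25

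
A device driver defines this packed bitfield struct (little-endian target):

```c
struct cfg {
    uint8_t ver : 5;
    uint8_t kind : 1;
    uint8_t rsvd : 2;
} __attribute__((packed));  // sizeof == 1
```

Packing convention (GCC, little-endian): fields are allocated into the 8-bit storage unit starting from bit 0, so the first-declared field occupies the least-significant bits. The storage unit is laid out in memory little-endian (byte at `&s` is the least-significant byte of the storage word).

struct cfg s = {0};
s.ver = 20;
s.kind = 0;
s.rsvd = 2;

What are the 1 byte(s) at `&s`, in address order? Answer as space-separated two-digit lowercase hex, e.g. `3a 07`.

94

[0+:5] ver=20 & 0x1f = 0x14; word=0x14
[5+:1] kind=0 & 0x1 = 0x0; word=0x14
[6+:2] rsvd=2 & 0x3 = 0x2; word=0x94
word = 0x94 → little-endian bytes:
  [0]=0x94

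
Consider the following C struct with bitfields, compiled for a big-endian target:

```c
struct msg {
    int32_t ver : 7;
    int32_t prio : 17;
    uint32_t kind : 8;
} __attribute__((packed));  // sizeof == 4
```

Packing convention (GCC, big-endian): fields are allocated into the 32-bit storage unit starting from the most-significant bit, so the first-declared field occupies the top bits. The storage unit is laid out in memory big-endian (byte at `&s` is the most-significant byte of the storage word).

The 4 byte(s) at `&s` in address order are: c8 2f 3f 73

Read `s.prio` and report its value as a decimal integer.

12095

[0]=0xc8 [1]=0x2f [2]=0x3f [3]=0x73 (big-endian) → word 0xc82f3f73
ver [25+:7] = (word>>25) & 0x7f = 100
prio [8+:17] = (word>>8) & 0x1ffff = 12095  ←
kind [0+:8] = (word>>0) & 0xff = 115
prio signed 17b, MSB=0: value = 12095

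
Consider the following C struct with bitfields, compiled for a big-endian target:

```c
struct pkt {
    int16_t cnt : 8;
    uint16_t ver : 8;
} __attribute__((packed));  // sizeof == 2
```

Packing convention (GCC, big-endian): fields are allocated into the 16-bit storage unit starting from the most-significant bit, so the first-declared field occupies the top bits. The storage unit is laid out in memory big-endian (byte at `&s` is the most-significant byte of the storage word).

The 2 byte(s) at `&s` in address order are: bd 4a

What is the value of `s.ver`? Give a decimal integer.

74

[0]=0xbd [1]=0x4a (big-endian) → word 0xbd4a
cnt:8 @ bit 8 → (0xbd4a>>8)&0xff = 0xbd
ver:8 @ bit 0 → (0xbd4a>>0)&0xff = 0x4a  ←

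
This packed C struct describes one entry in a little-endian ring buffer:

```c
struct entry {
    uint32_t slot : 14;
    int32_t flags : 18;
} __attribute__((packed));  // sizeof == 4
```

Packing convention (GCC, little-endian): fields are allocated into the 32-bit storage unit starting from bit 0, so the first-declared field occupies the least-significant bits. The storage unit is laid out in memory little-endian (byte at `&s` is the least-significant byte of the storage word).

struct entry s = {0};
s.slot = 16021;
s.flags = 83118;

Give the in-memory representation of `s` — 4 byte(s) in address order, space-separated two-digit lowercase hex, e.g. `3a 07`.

slot:14 = 16021 → 0x3e95 << 0 → word 0x00003e95
flags:18 = 83118 → 0x144ae << 14 → word 0x512bbe95
word = 0x512bbe95 → little-endian bytes:
  [0]=0x95  [1]=0xbe  [2]=0x2b  [3]=0x51

95 be 2b 51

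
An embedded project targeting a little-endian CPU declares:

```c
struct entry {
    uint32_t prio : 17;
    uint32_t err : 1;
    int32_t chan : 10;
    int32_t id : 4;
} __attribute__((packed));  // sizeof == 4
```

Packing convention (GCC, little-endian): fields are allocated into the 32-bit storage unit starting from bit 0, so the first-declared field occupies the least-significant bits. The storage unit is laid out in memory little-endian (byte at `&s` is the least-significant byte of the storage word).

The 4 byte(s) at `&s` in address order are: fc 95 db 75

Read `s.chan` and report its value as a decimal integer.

[0]=0xfc [1]=0x95 [2]=0xdb [3]=0x75 (little-endian) → word 0x75db95fc
prio:17 @ bit 0 → (0x75db95fc>>0)&0x1ffff = 0x195fc
err:1 @ bit 17 → (0x75db95fc>>17)&0x1 = 0x1
chan:10 @ bit 18 → (0x75db95fc>>18)&0x3ff = 0x176  ←
id:4 @ bit 28 → (0x75db95fc>>28)&0xf = 0x7
chan signed 10b, MSB=0: value = 374

374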